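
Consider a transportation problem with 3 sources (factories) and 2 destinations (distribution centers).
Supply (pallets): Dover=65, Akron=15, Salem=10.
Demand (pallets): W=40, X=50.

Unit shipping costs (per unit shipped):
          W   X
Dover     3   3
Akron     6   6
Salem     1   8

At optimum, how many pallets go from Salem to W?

10

Optimal shipments:
  Dover–W: 15 × 3 = 45
  Dover–X: 50 × 3 = 150
  Akron–W: 15 × 6 = 90
  Salem–W: 10 × 1 = 10
Total cost = 295.
So Salem→W carries 10 pallets.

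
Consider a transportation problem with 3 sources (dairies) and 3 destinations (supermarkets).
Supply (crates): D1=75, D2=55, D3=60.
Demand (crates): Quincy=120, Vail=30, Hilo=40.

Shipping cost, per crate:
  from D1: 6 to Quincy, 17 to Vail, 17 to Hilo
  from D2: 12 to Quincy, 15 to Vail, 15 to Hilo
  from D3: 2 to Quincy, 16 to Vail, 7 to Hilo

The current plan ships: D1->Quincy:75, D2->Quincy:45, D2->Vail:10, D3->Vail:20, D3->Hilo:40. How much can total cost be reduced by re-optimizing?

Current plan cost = 75·6 + 45·12 + 10·15 + 20·16 + 40·7 = 1740.
Optimal plan:
  D1–Quincy: 75 × 6 = 450
  D2–Vail: 30 × 15 = 450
  D2–Hilo: 25 × 15 = 375
  D3–Quincy: 45 × 2 = 90
  D3–Hilo: 15 × 7 = 105
Optimal cost = 1470.
Saving = 1740 − 1470 = 270.

270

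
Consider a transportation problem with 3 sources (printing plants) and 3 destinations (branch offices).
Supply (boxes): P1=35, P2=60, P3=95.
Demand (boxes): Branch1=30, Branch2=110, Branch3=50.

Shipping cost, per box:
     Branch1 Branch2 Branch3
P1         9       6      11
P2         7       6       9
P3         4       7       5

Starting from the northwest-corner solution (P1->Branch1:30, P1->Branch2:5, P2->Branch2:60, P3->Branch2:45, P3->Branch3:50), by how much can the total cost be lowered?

Current plan cost = 30·9 + 5·6 + 60·6 + 45·7 + 50·5 = 1225.
Optimal plan:
  P1–Branch2: 35 × 6 = 210
  P2–Branch2: 60 × 6 = 360
  P3–Branch1: 30 × 4 = 120
  P3–Branch2: 15 × 7 = 105
  P3–Branch3: 50 × 5 = 250
Optimal cost = 1045.
Saving = 1225 − 1045 = 180.

180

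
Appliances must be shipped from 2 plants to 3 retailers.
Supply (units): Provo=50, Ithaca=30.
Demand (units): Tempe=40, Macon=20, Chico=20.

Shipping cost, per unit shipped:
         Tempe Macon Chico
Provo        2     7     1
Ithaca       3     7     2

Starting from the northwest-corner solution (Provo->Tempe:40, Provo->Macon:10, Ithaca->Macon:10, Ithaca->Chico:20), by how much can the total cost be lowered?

Current plan cost = 40·2 + 10·7 + 10·7 + 20·2 = 260.
Optimal plan:
  Provo->Tempe: 30 × 2 = 60
  Provo->Chico: 20 × 1 = 20
  Ithaca->Tempe: 10 × 3 = 30
  Ithaca->Macon: 20 × 7 = 140
Optimal cost = 250.
Saving = 260 − 250 = 10.

10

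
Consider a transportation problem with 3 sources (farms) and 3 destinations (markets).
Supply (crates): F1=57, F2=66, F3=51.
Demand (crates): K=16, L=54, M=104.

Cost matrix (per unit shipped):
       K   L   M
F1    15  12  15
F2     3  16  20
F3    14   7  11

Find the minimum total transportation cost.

A cheapest plan:
  F1 to M: 57 × 15 = 855
  F2 to K: 16 × 3 = 48
  F2 to L: 3 × 16 = 48
  F2 to M: 47 × 20 = 940
  F3 to L: 51 × 7 = 357
Total = 855 + 48 + 48 + 940 + 357 = 2248.

2248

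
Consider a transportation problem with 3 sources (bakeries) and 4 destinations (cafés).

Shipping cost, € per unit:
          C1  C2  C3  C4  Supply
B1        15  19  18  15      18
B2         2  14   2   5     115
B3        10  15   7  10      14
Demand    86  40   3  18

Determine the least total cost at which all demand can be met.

932

A cheapest plan:
  B1->C2: 18 trays
  B2->C1: 86 trays
  B2->C2: 8 trays
  B2->C3: 3 trays
  B2->C4: 18 trays
  B3->C2: 14 trays
Total cost = €932.
(Supply check: B1 ships 18; B2 ships 115; B3 ships 14.)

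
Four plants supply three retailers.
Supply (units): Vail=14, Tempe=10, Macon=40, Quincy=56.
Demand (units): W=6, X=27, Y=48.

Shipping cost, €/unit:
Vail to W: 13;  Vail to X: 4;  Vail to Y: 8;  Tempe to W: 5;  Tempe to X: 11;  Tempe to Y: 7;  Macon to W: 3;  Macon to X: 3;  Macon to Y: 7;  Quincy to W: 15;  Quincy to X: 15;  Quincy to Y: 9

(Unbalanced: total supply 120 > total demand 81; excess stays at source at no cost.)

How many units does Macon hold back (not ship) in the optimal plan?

An optimal plan:
  Vail->X: 14 × €4 = €56
  Tempe->Y: 10 × €7 = €70
  Macon->W: 6 × €3 = €18
  Macon->X: 13 × €3 = €39
  Macon->Y: 21 × €7 = €147
  Quincy->Y: 17 × €9 = €153
Total cost = €483.
Macon ships 40 of its 40, leaving 0.

0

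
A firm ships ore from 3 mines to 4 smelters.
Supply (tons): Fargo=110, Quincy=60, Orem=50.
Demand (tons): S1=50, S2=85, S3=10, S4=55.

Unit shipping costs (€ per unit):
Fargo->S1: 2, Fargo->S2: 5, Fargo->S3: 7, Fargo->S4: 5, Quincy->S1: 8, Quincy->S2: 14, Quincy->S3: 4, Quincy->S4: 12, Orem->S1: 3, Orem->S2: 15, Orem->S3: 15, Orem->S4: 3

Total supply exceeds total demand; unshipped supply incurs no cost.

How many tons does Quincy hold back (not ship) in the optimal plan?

Minimum-cost shipments:
  Fargo→S1: 20 × €2 = €40
  Fargo→S2: 85 × €5 = €425
  Fargo→S4: 5 × €5 = €25
  Quincy→S1: 30 × €8 = €240
  Quincy→S3: 10 × €4 = €40
  Orem→S4: 50 × €3 = €150
Total cost = €920.
Quincy ships 40 of its 60, leaving 20.

20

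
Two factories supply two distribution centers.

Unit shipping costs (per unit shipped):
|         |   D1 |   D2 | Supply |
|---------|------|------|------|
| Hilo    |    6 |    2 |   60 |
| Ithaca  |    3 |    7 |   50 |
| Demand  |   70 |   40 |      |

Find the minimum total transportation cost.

350

One minimum-cost allocation:
  Hilo–D1: 20 × 6 = 120
  Hilo–D2: 40 × 2 = 80
  Ithaca–D1: 50 × 3 = 150
Total = 120 + 80 + 150 = 350.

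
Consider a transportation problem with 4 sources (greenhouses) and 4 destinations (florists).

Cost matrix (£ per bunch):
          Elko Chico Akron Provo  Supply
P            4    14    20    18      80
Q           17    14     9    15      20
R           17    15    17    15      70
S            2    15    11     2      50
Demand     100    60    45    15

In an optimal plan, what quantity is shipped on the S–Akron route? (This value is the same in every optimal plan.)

15

Solving gives:
  P to Elko: 80 × £4 = £320
  Q to Akron: 20 × £9 = £180
  R to Chico: 60 × £15 = £900
  R to Akron: 10 × £17 = £170
  S to Elko: 20 × £2 = £40
  S to Akron: 15 × £11 = £165
  S to Provo: 15 × £2 = £30
Total cost = £1805.
So S→Akron carries 15 bunches.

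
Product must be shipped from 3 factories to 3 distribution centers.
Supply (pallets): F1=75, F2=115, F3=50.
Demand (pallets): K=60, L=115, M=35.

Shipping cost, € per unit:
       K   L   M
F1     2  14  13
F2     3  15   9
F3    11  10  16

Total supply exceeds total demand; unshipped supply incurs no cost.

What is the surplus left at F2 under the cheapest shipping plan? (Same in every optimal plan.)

30

Minimum-cost shipments:
  F1->K: 10 pallets
  F1->L: 65 pallets
  F2->K: 50 pallets
  F2->M: 35 pallets
  F3->L: 50 pallets
Total cost = €1895.
F2 ships 85 of its 115, leaving 30.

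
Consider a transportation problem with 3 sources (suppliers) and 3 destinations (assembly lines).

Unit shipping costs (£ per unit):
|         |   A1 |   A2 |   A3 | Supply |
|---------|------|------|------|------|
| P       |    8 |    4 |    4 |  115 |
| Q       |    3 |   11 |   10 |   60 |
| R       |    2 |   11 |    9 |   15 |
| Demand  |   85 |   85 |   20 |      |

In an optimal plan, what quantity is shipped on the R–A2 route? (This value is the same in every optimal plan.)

Optimal shipments:
  P to A1: 10 × £8 = £80
  P to A2: 85 × £4 = £340
  P to A3: 20 × £4 = £80
  Q to A1: 60 × £3 = £180
  R to A1: 15 × £2 = £30
Total cost = £710.
The route R→A2 is not used.

0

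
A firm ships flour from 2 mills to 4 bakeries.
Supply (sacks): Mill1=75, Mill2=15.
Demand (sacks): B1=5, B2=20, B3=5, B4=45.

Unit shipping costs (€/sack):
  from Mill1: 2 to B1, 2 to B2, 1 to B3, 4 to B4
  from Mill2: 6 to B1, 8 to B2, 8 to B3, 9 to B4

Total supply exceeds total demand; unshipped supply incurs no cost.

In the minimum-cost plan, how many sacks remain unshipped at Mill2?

15

An optimal plan:
  Mill1→B1: 5 sacks
  Mill1→B2: 20 sacks
  Mill1→B3: 5 sacks
  Mill1→B4: 45 sacks
Total cost = €235.
Mill2 ships 0 of its 15, leaving 15.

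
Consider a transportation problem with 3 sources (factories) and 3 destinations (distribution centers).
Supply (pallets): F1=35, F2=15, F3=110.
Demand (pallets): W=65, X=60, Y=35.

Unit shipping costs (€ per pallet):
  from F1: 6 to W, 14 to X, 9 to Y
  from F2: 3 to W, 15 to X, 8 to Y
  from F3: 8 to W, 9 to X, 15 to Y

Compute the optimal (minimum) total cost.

1300

One minimum-cost allocation:
  F1–Y: 35 × €9 = €315
  F2–W: 15 × €3 = €45
  F3–W: 50 × €8 = €400
  F3–X: 60 × €9 = €540
Total = 315 + 45 + 400 + 540 = €1300.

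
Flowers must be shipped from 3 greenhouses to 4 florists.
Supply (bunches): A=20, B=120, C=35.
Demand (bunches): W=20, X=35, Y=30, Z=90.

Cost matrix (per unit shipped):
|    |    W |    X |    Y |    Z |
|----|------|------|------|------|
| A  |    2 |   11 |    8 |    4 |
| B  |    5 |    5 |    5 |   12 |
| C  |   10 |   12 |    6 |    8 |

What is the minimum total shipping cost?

1205

An optimal shipping plan:
  A->Z: 20 × 4 = 80
  B->W: 20 × 5 = 100
  B->X: 35 × 5 = 175
  B->Y: 30 × 5 = 150
  B->Z: 35 × 12 = 420
  C->Z: 35 × 8 = 280
Total = 80 + 100 + 175 + 150 + 420 + 280 = 1205.
(Supply check: A ships 20; B ships 120; C ships 35.)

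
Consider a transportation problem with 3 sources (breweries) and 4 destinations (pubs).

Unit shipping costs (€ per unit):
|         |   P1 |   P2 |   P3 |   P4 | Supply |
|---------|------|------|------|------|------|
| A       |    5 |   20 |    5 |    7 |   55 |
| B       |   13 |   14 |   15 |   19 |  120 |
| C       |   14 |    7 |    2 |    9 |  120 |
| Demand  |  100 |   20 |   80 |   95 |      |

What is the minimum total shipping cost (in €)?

2485

An optimal shipping plan:
  A→P4: 55 × €7 = €385
  B→P1: 100 × €13 = €1300
  B→P2: 20 × €14 = €280
  C→P3: 80 × €2 = €160
  C→P4: 40 × €9 = €360
Total = 385 + 1300 + 280 + 160 + 360 = €2485.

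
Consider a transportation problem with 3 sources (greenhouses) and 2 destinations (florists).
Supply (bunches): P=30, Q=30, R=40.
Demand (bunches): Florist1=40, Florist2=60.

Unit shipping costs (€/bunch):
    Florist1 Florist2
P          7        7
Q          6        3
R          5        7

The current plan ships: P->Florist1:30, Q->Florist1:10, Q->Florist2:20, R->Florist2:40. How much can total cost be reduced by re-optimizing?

110

Current plan cost = 30·7 + 10·6 + 20·3 + 40·7 = €610.
Optimal plan:
  P->Florist2: 30 bunches
  Q->Florist2: 30 bunches
  R->Florist1: 40 bunches
Optimal cost = €500.
Saving = 610 − 500 = €110.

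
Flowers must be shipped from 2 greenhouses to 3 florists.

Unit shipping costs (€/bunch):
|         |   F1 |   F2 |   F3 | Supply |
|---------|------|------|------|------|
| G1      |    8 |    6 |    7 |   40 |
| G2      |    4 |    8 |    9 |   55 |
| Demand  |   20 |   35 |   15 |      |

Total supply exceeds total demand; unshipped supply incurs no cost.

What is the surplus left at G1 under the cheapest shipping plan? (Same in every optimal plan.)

0

An optimal plan:
  G1 to F2: 35 × €6 = €210
  G1 to F3: 5 × €7 = €35
  G2 to F1: 20 × €4 = €80
  G2 to F3: 10 × €9 = €90
Total cost = €415.
G1 ships 40 of its 40, leaving 0.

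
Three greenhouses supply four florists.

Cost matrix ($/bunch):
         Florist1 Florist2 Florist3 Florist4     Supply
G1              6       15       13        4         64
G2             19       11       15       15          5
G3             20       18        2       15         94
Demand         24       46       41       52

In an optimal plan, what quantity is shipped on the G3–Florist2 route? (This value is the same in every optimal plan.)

41

The minimum-cost plan:
  G1->Florist1: 24 × $6 = $144
  G1->Florist4: 40 × $4 = $160
  G2->Florist2: 5 × $11 = $55
  G3->Florist2: 41 × $18 = $738
  G3->Florist3: 41 × $2 = $82
  G3->Florist4: 12 × $15 = $180
Total cost = $1359.
So G3→Florist2 carries 41 bunches.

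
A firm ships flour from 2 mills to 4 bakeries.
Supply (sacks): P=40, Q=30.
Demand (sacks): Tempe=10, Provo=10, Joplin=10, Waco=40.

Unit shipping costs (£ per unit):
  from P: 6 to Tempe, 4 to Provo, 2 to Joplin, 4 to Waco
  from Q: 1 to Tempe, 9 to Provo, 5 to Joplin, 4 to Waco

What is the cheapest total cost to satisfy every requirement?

230

One minimum-cost allocation:
  P to Provo: 10 × £4 = £40
  P to Joplin: 10 × £2 = £20
  P to Waco: 20 × £4 = £80
  Q to Tempe: 10 × £1 = £10
  Q to Waco: 20 × £4 = £80
Total = 40 + 20 + 80 + 10 + 80 = £230.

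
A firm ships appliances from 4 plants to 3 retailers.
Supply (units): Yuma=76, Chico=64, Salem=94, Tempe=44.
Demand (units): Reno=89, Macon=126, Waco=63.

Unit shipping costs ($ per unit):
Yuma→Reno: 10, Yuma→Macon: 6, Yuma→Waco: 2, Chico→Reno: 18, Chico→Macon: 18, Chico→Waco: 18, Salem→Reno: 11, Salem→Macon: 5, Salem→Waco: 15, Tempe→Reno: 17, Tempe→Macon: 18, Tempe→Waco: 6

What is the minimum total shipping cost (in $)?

A cheapest plan:
  Yuma to Reno: 25 × $10 = $250
  Yuma to Macon: 32 × $6 = $192
  Yuma to Waco: 19 × $2 = $38
  Chico to Reno: 64 × $18 = $1152
  Salem to Macon: 94 × $5 = $470
  Tempe to Waco: 44 × $6 = $264
Total = 250 + 192 + 38 + 1152 + 470 + 264 = $2366.

2366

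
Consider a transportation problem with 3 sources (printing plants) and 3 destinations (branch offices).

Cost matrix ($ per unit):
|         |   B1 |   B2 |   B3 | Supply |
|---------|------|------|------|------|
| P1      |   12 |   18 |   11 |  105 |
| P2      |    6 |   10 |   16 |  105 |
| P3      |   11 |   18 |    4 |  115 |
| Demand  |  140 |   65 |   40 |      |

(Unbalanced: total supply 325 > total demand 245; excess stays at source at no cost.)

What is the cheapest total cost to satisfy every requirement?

An optimal shipping plan:
  P1–B1: 25 × $12 = $300
  P2–B1: 40 × $6 = $240
  P2–B2: 65 × $10 = $650
  P3–B1: 75 × $11 = $825
  P3–B3: 40 × $4 = $160
Total = 300 + 240 + 650 + 825 + 160 = $2175.

2175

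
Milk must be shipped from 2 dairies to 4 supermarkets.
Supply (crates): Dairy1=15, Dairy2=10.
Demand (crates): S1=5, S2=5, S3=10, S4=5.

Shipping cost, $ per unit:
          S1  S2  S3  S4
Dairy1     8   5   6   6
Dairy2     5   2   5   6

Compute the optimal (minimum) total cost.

125

An optimal shipping plan:
  Dairy1–S3: 10 × $6 = $60
  Dairy1–S4: 5 × $6 = $30
  Dairy2–S1: 5 × $5 = $25
  Dairy2–S2: 5 × $2 = $10
Total = 60 + 30 + 25 + 10 = $125.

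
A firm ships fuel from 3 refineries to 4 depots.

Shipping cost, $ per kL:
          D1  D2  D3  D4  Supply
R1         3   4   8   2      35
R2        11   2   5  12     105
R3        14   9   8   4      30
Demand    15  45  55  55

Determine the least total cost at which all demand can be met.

620

Optimal allocation:
  R1->D1: 10 kL
  R1->D4: 25 kL
  R2->D1: 5 kL
  R2->D2: 45 kL
  R2->D3: 55 kL
  R3->D4: 30 kL
Total cost = $620.
(Supply check: R1 ships 35; R2 ships 105; R3 ships 30.)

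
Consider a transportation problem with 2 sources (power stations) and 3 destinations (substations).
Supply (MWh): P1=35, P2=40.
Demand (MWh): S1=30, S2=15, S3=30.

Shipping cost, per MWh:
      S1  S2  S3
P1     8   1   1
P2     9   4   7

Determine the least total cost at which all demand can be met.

An optimal shipping plan:
  P1–S2: 5 × 1 = 5
  P1–S3: 30 × 1 = 30
  P2–S1: 30 × 9 = 270
  P2–S2: 10 × 4 = 40
Total = 5 + 30 + 270 + 40 = 345.
(Supply check: P1 ships 35; P2 ships 40.)

345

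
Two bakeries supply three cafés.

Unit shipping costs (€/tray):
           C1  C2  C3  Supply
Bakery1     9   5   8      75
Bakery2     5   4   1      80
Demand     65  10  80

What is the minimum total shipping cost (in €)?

One minimum-cost allocation:
  Bakery1 to C1: 65 trays
  Bakery1 to C2: 10 trays
  Bakery2 to C3: 80 trays
Total cost = €715.
(Supply check: Bakery1 ships 75; Bakery2 ships 80.)

715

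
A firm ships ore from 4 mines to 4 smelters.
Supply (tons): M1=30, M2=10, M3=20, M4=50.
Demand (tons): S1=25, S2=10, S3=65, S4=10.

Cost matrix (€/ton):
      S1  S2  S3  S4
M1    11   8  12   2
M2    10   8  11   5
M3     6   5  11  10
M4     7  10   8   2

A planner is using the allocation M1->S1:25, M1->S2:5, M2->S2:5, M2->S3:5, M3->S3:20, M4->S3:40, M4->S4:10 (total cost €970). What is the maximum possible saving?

Current plan cost = 25·11 + 5·8 + 5·8 + 5·11 + 20·11 + 40·8 + 10·2 = €970.
Optimal plan:
  M1 to S1: 5 × €11 = €55
  M1 to S2: 10 × €8 = €80
  M1 to S3: 5 × €12 = €60
  M1 to S4: 10 × €2 = €20
  M2 to S3: 10 × €11 = €110
  M3 to S1: 20 × €6 = €120
  M4 to S3: 50 × €8 = €400
Optimal cost = €845.
Saving = 970 − 845 = €125.

125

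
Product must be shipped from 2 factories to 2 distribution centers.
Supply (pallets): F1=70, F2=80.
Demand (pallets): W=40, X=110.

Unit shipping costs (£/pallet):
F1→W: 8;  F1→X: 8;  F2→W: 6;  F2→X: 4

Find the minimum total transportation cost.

880

An optimal shipping plan:
  F1→W: 40 pallets
  F1→X: 30 pallets
  F2→X: 80 pallets
Total cost = £880.
(Supply check: F1 ships 70; F2 ships 80.)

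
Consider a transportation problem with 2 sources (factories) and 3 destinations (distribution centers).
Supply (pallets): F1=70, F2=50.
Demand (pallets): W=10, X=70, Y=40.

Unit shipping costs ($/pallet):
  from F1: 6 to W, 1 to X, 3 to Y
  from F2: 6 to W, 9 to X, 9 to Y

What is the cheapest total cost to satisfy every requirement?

490

A cheapest plan:
  F1->X: 70 × $1 = $70
  F2->W: 10 × $6 = $60
  F2->Y: 40 × $9 = $360
Total = 70 + 60 + 360 = $490.
(Supply check: F1 ships 70; F2 ships 50.)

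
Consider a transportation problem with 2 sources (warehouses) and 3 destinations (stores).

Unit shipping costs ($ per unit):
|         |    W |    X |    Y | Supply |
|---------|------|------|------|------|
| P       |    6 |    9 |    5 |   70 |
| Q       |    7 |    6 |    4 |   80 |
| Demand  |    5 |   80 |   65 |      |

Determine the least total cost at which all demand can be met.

835

One minimum-cost allocation:
  P to W: 5 × $6 = $30
  P to Y: 65 × $5 = $325
  Q to X: 80 × $6 = $480
Total = 30 + 325 + 480 = $835.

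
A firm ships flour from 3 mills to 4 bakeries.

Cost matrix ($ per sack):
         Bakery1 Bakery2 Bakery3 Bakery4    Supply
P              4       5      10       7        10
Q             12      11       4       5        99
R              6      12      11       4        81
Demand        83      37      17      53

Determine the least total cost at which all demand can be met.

1186

One minimum-cost allocation:
  P to Bakery1: 2 × $4 = $8
  P to Bakery2: 8 × $5 = $40
  Q to Bakery2: 29 × $11 = $319
  Q to Bakery3: 17 × $4 = $68
  Q to Bakery4: 53 × $5 = $265
  R to Bakery1: 81 × $6 = $486
Total = 8 + 40 + 319 + 68 + 265 + 486 = $1186.
(Supply check: P ships 10; Q ships 99; R ships 81.)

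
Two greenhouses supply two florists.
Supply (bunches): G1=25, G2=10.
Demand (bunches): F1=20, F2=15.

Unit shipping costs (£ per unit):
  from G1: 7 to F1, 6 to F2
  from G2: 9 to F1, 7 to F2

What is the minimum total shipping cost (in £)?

Optimal allocation:
  G1→F1: 20 × £7 = £140
  G1→F2: 5 × £6 = £30
  G2→F2: 10 × £7 = £70
Total = 140 + 30 + 70 = £240.

240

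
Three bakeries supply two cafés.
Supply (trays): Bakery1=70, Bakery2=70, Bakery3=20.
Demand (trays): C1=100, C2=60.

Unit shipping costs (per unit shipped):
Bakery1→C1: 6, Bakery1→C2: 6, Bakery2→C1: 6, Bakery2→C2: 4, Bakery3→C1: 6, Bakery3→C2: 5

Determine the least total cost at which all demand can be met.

840

A cheapest plan:
  Bakery1->C1: 70 trays
  Bakery2->C1: 10 trays
  Bakery2->C2: 60 trays
  Bakery3->C1: 20 trays
Total cost = 840.
(Supply check: Bakery1 ships 70; Bakery2 ships 70; Bakery3 ships 20.)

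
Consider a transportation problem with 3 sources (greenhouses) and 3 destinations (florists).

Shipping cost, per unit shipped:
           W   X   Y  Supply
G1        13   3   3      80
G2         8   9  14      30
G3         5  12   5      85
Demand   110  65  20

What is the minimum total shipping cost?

Optimal allocation:
  G1 to X: 65 × 3 = 195
  G1 to Y: 15 × 3 = 45
  G2 to W: 30 × 8 = 240
  G3 to W: 80 × 5 = 400
  G3 to Y: 5 × 5 = 25
Total = 195 + 45 + 240 + 400 + 25 = 905.

905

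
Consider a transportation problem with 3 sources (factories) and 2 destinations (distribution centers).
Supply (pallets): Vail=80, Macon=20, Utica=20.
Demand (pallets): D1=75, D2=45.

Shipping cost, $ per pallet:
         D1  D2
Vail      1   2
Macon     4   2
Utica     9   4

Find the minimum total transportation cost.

Optimal allocation:
  Vail->D1: 75 pallets
  Vail->D2: 5 pallets
  Macon->D2: 20 pallets
  Utica->D2: 20 pallets
Total cost = $205.

205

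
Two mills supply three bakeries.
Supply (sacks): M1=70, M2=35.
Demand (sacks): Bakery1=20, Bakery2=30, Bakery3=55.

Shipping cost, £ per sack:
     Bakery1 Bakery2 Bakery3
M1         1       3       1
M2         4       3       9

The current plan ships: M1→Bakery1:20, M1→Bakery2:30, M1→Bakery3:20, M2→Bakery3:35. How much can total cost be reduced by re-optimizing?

265

Current plan cost = 20·1 + 30·3 + 20·1 + 35·9 = £445.
Optimal plan:
  M1→Bakery1: 15 × £1 = £15
  M1→Bakery3: 55 × £1 = £55
  M2→Bakery1: 5 × £4 = £20
  M2→Bakery2: 30 × £3 = £90
Optimal cost = £180.
Saving = 445 − 180 = £265.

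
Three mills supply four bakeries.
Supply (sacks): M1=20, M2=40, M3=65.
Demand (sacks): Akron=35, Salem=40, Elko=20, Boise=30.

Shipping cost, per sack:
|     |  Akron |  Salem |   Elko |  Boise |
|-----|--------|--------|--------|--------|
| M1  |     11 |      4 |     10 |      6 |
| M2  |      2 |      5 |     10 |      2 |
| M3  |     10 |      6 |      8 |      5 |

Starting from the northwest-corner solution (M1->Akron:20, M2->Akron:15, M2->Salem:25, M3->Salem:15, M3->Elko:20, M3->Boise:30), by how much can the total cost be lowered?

210

Current plan cost = 20·11 + 15·2 + 25·5 + 15·6 + 20·8 + 30·5 = 775.
Optimal plan:
  M1→Salem: 20 × 4 = 80
  M2→Akron: 35 × 2 = 70
  M2→Boise: 5 × 2 = 10
  M3→Salem: 20 × 6 = 120
  M3→Elko: 20 × 8 = 160
  M3→Boise: 25 × 5 = 125
Optimal cost = 565.
Saving = 775 − 565 = 210.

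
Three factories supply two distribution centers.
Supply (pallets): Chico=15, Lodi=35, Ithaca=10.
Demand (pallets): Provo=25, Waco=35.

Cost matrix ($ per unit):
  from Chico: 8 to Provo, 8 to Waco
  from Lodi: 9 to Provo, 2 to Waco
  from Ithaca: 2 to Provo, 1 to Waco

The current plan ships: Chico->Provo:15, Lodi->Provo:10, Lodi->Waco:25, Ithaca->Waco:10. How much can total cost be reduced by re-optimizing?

60

Current plan cost = 15·8 + 10·9 + 25·2 + 10·1 = $270.
Optimal plan:
  Chico–Provo: 15 × $8 = $120
  Lodi–Waco: 35 × $2 = $70
  Ithaca–Provo: 10 × $2 = $20
Optimal cost = $210.
Saving = 270 − 210 = $60.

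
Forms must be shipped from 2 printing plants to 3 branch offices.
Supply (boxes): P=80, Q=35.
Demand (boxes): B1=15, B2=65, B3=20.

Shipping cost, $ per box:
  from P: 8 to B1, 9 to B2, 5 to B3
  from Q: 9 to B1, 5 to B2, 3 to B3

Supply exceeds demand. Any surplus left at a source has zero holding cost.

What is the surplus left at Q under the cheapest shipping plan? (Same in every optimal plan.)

0

Minimum-cost shipments:
  P to B1: 15 × $8 = $120
  P to B2: 30 × $9 = $270
  P to B3: 20 × $5 = $100
  Q to B2: 35 × $5 = $175
Total cost = $665.
Q ships 35 of its 35, leaving 0.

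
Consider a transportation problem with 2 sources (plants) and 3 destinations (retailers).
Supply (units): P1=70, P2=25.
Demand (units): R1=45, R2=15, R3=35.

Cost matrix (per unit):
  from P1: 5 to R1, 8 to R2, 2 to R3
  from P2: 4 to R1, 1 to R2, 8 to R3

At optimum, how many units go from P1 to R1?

Optimal shipments:
  P1→R1: 35 × 5 = 175
  P1→R3: 35 × 2 = 70
  P2→R1: 10 × 4 = 40
  P2→R2: 15 × 1 = 15
Total cost = 300.
So P1→R1 carries 35 units.

35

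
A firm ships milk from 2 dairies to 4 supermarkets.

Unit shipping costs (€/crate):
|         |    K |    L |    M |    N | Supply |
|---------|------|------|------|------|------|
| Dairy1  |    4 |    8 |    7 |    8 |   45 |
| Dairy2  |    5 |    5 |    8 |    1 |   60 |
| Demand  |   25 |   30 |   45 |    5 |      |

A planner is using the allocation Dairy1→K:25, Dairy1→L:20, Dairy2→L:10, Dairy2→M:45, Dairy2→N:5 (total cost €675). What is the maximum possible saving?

Current plan cost = 25·4 + 20·8 + 10·5 + 45·8 + 5·1 = €675.
Optimal plan:
  Dairy1–K: 25 crates
  Dairy1–M: 20 crates
  Dairy2–L: 30 crates
  Dairy2–M: 25 crates
  Dairy2–N: 5 crates
Optimal cost = €595.
Saving = 675 − 595 = €80.

80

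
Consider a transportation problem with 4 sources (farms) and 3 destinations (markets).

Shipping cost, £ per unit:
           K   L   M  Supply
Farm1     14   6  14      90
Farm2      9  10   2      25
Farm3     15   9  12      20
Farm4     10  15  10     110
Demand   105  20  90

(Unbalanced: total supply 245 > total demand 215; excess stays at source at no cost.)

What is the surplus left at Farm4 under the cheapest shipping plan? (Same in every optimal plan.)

Minimum-cost shipments:
  Farm1–K: 40 × £14 = £560
  Farm1–L: 20 × £6 = £120
  Farm2–M: 25 × £2 = £50
  Farm3–M: 20 × £12 = £240
  Farm4–K: 65 × £10 = £650
  Farm4–M: 45 × £10 = £450
Total cost = £2070.
Farm4 ships 110 of its 110, leaving 0.

0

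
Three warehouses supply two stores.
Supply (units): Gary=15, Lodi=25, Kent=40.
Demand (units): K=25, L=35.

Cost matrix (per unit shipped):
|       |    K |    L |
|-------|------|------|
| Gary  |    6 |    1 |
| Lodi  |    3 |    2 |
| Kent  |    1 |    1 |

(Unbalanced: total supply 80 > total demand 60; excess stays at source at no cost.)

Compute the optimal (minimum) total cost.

Optimal allocation:
  Gary to L: 15 units
  Lodi to L: 5 units
  Kent to K: 25 units
  Kent to L: 15 units
Total cost = 65.

65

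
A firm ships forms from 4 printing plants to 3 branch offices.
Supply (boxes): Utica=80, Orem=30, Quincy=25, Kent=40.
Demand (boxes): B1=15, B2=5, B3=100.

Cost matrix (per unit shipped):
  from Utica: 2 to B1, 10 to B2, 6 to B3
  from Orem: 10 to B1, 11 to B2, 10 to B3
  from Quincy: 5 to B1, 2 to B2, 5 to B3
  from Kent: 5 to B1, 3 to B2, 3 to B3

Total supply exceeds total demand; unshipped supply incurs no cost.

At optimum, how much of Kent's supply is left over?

Minimum-cost shipments:
  Utica→B1: 15 × 2 = 30
  Utica→B3: 40 × 6 = 240
  Quincy→B2: 5 × 2 = 10
  Quincy→B3: 20 × 5 = 100
  Kent→B3: 40 × 3 = 120
Total cost = 500.
Kent ships 40 of its 40, leaving 0.

0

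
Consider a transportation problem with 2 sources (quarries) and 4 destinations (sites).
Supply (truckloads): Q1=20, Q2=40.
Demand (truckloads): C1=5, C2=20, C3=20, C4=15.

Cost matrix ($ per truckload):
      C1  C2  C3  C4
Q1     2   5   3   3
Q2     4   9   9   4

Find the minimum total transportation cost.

320

An optimal shipping plan:
  Q1->C3: 20 × $3 = $60
  Q2->C1: 5 × $4 = $20
  Q2->C2: 20 × $9 = $180
  Q2->C4: 15 × $4 = $60
Total = 60 + 20 + 180 + 60 = $320.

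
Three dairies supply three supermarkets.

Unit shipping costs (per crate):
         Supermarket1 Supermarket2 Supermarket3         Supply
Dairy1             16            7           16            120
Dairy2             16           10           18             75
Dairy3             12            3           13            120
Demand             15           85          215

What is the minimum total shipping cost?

A cheapest plan:
  Dairy1–Supermarket3: 120 × 16 = 1920
  Dairy2–Supermarket1: 15 × 16 = 240
  Dairy2–Supermarket3: 60 × 18 = 1080
  Dairy3–Supermarket2: 85 × 3 = 255
  Dairy3–Supermarket3: 35 × 13 = 455
Total = 1920 + 240 + 1080 + 255 + 455 = 3950.

3950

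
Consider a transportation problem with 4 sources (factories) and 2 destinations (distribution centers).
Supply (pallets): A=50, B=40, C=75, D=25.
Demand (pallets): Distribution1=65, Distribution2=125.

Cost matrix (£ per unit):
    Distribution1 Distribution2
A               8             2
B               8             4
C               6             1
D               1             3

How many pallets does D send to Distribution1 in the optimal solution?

Optimal shipments:
  A->Distribution2: 50 pallets
  B->Distribution1: 40 pallets
  C->Distribution2: 75 pallets
  D->Distribution1: 25 pallets
Total cost = £520.
So D→Distribution1 carries 25 pallets.

25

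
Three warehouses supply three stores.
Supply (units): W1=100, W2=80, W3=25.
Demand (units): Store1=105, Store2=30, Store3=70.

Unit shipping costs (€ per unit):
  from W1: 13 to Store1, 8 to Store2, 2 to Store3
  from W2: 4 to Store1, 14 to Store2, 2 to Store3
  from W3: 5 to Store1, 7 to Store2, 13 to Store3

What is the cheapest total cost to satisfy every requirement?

Optimal allocation:
  W1->Store2: 30 × €8 = €240
  W1->Store3: 70 × €2 = €140
  W2->Store1: 80 × €4 = €320
  W3->Store1: 25 × €5 = €125
Total = 240 + 140 + 320 + 125 = €825.
(Supply check: W1 ships 100; W2 ships 80; W3 ships 25.)

825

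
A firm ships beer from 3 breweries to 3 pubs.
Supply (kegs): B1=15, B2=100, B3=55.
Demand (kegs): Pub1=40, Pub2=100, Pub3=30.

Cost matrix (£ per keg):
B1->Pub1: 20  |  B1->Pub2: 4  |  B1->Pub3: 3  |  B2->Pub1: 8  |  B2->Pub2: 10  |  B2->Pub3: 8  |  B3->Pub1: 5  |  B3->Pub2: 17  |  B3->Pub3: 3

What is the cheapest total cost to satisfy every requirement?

1245

One minimum-cost allocation:
  B1–Pub2: 15 kegs
  B2–Pub1: 15 kegs
  B2–Pub2: 85 kegs
  B3–Pub1: 25 kegs
  B3–Pub3: 30 kegs
Total cost = £1245.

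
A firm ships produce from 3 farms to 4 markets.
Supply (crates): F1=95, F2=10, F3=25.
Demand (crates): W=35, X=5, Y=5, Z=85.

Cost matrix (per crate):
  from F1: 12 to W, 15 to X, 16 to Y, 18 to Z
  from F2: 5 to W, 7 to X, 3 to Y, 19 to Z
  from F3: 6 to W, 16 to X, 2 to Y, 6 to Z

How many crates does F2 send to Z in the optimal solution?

Optimal shipments:
  F1 to W: 35 × 12 = 420
  F1 to Z: 60 × 18 = 1080
  F2 to X: 5 × 7 = 35
  F2 to Y: 5 × 3 = 15
  F3 to Z: 25 × 6 = 150
Total cost = 1700.
The route F2→Z is not used.

0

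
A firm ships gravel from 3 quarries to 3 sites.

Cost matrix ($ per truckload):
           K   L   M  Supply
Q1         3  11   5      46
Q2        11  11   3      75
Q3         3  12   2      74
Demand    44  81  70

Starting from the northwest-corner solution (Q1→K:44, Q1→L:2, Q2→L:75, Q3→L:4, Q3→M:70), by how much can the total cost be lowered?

4

Current plan cost = 44·3 + 2·11 + 75·11 + 4·12 + 70·2 = $1167.
Optimal plan:
  Q1 to K: 40 × $3 = $120
  Q1 to L: 6 × $11 = $66
  Q2 to L: 75 × $11 = $825
  Q3 to K: 4 × $3 = $12
  Q3 to M: 70 × $2 = $140
Optimal cost = $1163.
Saving = 1167 − 1163 = $4.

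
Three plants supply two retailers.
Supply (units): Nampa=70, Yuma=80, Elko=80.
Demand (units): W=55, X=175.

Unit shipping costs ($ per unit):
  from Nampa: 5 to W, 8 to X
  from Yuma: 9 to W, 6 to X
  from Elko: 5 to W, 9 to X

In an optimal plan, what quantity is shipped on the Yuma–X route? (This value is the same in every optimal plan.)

Optimal shipments:
  Nampa to X: 70 × $8 = $560
  Yuma to X: 80 × $6 = $480
  Elko to W: 55 × $5 = $275
  Elko to X: 25 × $9 = $225
Total cost = $1540.
So Yuma→X carries 80 units.

80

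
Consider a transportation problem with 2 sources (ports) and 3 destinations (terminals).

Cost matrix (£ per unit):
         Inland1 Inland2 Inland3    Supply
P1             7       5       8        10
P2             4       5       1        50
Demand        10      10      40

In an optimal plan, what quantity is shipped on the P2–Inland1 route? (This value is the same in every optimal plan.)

The minimum-cost plan:
  P1→Inland2: 10 × £5 = £50
  P2→Inland1: 10 × £4 = £40
  P2→Inland3: 40 × £1 = £40
Total cost = £130.
So P2→Inland1 carries 10 TEU.

10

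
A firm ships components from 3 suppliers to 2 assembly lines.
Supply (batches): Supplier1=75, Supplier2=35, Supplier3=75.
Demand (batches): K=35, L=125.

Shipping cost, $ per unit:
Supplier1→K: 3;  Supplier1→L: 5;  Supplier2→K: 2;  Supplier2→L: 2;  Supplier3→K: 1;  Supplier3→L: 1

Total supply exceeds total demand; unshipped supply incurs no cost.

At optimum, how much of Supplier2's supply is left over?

0

An optimal plan:
  Supplier1→K: 35 × $3 = $105
  Supplier1→L: 15 × $5 = $75
  Supplier2→L: 35 × $2 = $70
  Supplier3→L: 75 × $1 = $75
Total cost = $325.
Supplier2 ships 35 of its 35, leaving 0.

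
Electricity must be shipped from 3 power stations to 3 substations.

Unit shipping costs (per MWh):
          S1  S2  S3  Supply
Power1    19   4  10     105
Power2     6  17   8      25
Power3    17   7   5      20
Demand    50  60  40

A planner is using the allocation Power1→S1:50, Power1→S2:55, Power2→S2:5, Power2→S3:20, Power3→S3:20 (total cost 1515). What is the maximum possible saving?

350

Current plan cost = 50·19 + 55·4 + 5·17 + 20·8 + 20·5 = 1515.
Optimal plan:
  Power1 to S1: 25 × 19 = 475
  Power1 to S2: 60 × 4 = 240
  Power1 to S3: 20 × 10 = 200
  Power2 to S1: 25 × 6 = 150
  Power3 to S3: 20 × 5 = 100
Optimal cost = 1165.
Saving = 1515 − 1165 = 350.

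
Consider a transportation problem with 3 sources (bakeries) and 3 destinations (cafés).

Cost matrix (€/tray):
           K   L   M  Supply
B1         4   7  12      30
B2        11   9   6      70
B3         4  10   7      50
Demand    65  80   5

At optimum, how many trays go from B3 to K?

Optimal shipments:
  B1 to K: 15 trays
  B1 to L: 15 trays
  B2 to L: 65 trays
  B2 to M: 5 trays
  B3 to K: 50 trays
Total cost = €980.
So B3→K carries 50 trays.

50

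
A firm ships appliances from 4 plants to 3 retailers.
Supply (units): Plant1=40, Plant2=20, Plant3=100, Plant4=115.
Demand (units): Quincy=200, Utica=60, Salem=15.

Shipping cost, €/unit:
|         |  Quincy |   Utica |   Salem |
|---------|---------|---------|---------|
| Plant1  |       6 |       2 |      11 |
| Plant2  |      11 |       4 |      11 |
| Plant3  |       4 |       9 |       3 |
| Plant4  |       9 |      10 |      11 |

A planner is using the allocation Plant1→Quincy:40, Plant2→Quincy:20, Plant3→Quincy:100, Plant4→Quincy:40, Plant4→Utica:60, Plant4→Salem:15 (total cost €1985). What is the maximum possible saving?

405

Current plan cost = 40·6 + 20·11 + 100·4 + 40·9 + 60·10 + 15·11 = €1985.
Optimal plan:
  Plant1->Utica: 40 × €2 = €80
  Plant2->Utica: 20 × €4 = €80
  Plant3->Quincy: 85 × €4 = €340
  Plant3->Salem: 15 × €3 = €45
  Plant4->Quincy: 115 × €9 = €1035
Optimal cost = €1580.
Saving = 1985 − 1580 = €405.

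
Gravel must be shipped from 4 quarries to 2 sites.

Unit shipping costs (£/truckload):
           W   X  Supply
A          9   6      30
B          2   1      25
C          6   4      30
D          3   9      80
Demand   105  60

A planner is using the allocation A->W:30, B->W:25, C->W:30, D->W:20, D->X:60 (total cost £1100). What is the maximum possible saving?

Current plan cost = 30·9 + 25·2 + 30·6 + 20·3 + 60·9 = £1100.
Optimal plan:
  A–X: 30 × £6 = £180
  B–W: 25 × £2 = £50
  C–X: 30 × £4 = £120
  D–W: 80 × £3 = £240
Optimal cost = £590.
Saving = 1100 − 590 = £510.

510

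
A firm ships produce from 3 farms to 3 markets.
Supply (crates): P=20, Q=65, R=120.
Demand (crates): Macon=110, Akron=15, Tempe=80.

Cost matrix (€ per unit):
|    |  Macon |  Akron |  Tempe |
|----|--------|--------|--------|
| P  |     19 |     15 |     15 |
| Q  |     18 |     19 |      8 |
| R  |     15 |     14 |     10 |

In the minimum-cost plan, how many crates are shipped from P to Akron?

Optimal shipments:
  P–Macon: 5 crates
  P–Akron: 15 crates
  Q–Tempe: 65 crates
  R–Macon: 105 crates
  R–Tempe: 15 crates
Total cost = €2565.
So P→Akron carries 15 crates.

15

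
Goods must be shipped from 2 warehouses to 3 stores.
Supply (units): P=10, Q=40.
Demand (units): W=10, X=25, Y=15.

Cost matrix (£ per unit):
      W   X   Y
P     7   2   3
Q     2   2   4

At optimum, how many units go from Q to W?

The minimum-cost plan:
  P to Y: 10 × £3 = £30
  Q to W: 10 × £2 = £20
  Q to X: 25 × £2 = £50
  Q to Y: 5 × £4 = £20
Total cost = £120.
So Q→W carries 10 units.

10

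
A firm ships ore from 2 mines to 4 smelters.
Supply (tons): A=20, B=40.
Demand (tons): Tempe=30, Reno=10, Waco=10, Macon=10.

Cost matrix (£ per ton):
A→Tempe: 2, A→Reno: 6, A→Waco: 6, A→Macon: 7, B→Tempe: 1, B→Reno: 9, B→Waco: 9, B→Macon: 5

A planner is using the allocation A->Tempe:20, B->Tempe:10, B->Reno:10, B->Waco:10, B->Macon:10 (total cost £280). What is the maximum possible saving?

80

Current plan cost = 20·2 + 10·1 + 10·9 + 10·9 + 10·5 = £280.
Optimal plan:
  A to Reno: 10 × £6 = £60
  A to Waco: 10 × £6 = £60
  B to Tempe: 30 × £1 = £30
  B to Macon: 10 × £5 = £50
Optimal cost = £200.
Saving = 280 − 200 = £80.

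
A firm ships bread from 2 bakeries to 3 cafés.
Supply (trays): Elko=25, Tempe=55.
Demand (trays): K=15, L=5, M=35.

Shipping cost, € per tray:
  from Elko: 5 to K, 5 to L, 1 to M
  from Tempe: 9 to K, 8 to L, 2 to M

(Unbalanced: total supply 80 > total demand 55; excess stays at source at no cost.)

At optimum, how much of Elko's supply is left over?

0

Minimum-cost shipments:
  Elko→K: 15 × €5 = €75
  Elko→L: 5 × €5 = €25
  Elko→M: 5 × €1 = €5
  Tempe→M: 30 × €2 = €60
Total cost = €165.
Elko ships 25 of its 25, leaving 0.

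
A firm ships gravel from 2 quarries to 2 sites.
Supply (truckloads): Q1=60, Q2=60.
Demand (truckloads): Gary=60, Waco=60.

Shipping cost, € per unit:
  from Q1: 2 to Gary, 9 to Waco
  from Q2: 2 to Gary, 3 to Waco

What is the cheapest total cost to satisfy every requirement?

300

One minimum-cost allocation:
  Q1 to Gary: 60 × €2 = €120
  Q2 to Waco: 60 × €3 = €180
Total = 120 + 180 = €300.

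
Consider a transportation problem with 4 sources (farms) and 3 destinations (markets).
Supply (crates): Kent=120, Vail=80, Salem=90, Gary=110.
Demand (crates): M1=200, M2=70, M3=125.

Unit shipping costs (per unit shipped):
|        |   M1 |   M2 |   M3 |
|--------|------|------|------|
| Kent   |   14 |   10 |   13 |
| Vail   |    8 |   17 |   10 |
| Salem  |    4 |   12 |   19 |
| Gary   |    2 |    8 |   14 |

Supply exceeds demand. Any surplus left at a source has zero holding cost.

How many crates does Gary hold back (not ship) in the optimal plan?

Minimum-cost shipments:
  Kent to M2: 70 × 10 = 700
  Kent to M3: 45 × 13 = 585
  Vail to M3: 80 × 10 = 800
  Salem to M1: 90 × 4 = 360
  Gary to M1: 110 × 2 = 220
Total cost = 2665.
Gary ships 110 of its 110, leaving 0.

0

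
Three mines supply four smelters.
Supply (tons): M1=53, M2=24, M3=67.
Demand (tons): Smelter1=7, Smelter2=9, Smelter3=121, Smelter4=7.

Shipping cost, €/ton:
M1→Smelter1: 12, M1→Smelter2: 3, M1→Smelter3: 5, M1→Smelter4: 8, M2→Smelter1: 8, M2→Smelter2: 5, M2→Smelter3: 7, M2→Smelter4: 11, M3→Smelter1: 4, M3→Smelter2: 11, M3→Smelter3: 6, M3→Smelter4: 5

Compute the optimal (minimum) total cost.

One minimum-cost allocation:
  M1 to Smelter2: 9 × €3 = €27
  M1 to Smelter3: 44 × €5 = €220
  M2 to Smelter3: 24 × €7 = €168
  M3 to Smelter1: 7 × €4 = €28
  M3 to Smelter3: 53 × €6 = €318
  M3 to Smelter4: 7 × €5 = €35
Total = 27 + 220 + 168 + 28 + 318 + 35 = €796.
(Supply check: M1 ships 53; M2 ships 24; M3 ships 67.)

796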